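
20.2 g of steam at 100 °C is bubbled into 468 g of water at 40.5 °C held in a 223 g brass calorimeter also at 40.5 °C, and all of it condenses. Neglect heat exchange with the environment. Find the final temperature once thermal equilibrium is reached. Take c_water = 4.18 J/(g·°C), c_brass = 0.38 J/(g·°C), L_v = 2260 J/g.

Energy conservation, ΣQ = 0:
condense steam: −20.2×2260 = −45652; condensed water 100 °C→T: 84.44(T − 100); water warms: 468×4.18×(T − 40.5) = 1956.2(T − 40.5); brass cup: 223×0.38×(T − 40.5) = 84.74(T − 40.5)
2125.4 T = 45652 + 8443.6 + 82660 = 136755
T ≈ 64.34 °C, under the boiling point, so the assumption holds.

T_f ≈ 64.3 °C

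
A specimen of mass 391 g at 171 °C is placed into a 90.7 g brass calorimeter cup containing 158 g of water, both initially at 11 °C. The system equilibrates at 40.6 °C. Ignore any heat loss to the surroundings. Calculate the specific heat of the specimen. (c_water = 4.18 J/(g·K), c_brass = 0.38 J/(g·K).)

Taking heat into each body as positive, Σ m c ΔT = 0:
391×c×(40.6 − 171) + 158×4.18×(40.6 − 11) + 90.7×0.38×(40.6 − 11) = 0
-50986 c = -20569
c = -20569/-50986 ≈ 0.4034 J/(g·K)

c ≈ 0.403 J/(g·K)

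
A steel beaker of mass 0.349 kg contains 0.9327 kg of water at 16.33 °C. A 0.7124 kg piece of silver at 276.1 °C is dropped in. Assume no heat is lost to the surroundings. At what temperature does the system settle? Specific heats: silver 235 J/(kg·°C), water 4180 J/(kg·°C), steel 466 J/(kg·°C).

T_f = Σ m_i c_i T_i / Σ m_i c_i:
T_f = (167.41×276.1 + 3898.7×16.33 + 162.63×16.33) / (167.41 + 3898.7 + 162.63)
    = 112544 / 4228.7 ≈ 26.61 °C

T_f ≈ 26.6 °C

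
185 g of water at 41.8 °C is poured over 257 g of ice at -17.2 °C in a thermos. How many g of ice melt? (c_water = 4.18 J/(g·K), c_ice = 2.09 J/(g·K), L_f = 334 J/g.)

m_melted ≈ 69.1 g

Heat available from the water dropping to 0 °C: 185×4.18×41.8 = 32324 J.
Warming the ice to 0 °C takes 257×2.09×17.2 = 9238.6 J, leaving 23085 J for melting.
Fully melting the ice requires m_ice L_f = 257×334 = 85838 J.
23085 J < 85838 J, so only part of the ice melts and the system sits at 0 °C.
m_melted×334 = 23085  ⇒  m_melted ≈ 69.12 g.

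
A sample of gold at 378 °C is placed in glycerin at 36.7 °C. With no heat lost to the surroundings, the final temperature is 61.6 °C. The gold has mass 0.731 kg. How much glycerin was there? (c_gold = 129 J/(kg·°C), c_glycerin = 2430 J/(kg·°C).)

m ≈ 0.493 kg

Heat lost by the gold = heat gained by the glycerin:
0.731×129×(378 − 61.6) = m×2430×(61.6 − 36.7)
60507 m = 29836  ⇒  m ≈ 0.4931 kg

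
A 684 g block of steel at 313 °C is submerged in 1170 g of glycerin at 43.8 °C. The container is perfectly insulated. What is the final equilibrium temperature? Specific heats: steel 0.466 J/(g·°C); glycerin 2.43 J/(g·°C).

Net heat exchanged in the isolated system is zero:
684*0.466*(T − 313) + 1170*2.43*(T − 43.8) = 0
318.74(T − 313) + 2843.1(T − 43.8) = 0
(318.74 + 2843.1) T = 318.74*313 + 2843.1*43.8
T = 224295 / 3161.8 = 70.9 °C

T_f ≈ 70.9 °C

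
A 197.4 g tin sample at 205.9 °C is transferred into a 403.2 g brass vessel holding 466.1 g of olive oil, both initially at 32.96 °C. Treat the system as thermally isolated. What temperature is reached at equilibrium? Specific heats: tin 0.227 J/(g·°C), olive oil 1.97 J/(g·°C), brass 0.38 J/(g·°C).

With ΣQ=0 the equilibrium temperature is the m·c-weighted mean:
T_f = (44.81×205.9 + 918.22×32.96 + 153.22×32.96) / (44.81 + 918.22 + 153.22)
    = 44541 / 1116.2 ≈ 39.90 °C

T_f ≈ 39.9 °C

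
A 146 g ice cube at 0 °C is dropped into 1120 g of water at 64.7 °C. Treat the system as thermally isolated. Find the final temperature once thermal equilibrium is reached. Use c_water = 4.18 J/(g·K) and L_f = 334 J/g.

Energy balance with sensible and latent terms:
latent heat to melt: 146·334 = 48764
  meltwater 0→T: 146·4.18·T = 610.28 T
  water: 4681.6(T − 64.7)
5291.9 T = 302900 − 48764 = 254136
T ≈ 48.02 °C. Since T > 0 °C, the all-ice-melts assumption holds.

T_f ≈ 48.0 °C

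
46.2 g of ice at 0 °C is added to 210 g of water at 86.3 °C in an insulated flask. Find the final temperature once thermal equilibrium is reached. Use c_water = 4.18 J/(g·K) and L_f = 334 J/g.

Energy conservation, ΣQ = 0:
melt ice: 46.2×334 = 15431; meltwater 0→T: 46.2×4.18×T = 193.12 T; water cools: 210×4.18×(T − 86.3) = 877.8(T − 86.3)
1070.9 T = 75754 − 15431 = 60323
T ≈ 56.33 °C — above 0 °C, consistent with complete melting.

T_f ≈ 56.3 °C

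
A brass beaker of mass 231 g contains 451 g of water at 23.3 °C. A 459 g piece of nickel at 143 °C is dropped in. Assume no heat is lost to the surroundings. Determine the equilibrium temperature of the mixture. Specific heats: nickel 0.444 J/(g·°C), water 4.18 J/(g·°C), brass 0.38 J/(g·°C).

Let T be the final temperature. ΣQ_i = 0:
459*0.444*(T − 143) + 451*4.18*(T − 23.3) + 231*0.38*(T − 23.3) = 0
(203.8 + 1885.2 + 87.78) T = 203.8*143 + 1885.2*23.3 + 87.78*23.3
T ≈ 34.51 °C

T_f ≈ 34.5 °C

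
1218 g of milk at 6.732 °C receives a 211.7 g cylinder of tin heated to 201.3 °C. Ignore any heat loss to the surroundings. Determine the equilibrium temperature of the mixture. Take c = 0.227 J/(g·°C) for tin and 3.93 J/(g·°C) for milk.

T_f ≈ 8.7 °C

Net heat exchanged in the isolated system is zero:
211.7·0.227·(T − 201.3) + 1218·3.93·(T − 6.732) = 0
4834.8 T = 41898
T = 41898 / 4834.8 = 8.67 °C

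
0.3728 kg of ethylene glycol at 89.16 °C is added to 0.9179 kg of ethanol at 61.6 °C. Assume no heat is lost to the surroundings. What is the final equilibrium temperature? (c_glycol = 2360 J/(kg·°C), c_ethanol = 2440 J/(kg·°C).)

T_f ≈ 69.4 °C

Energy conservation, ΣQ = 0:
0.3728·2360·(T − 89.16) + 0.9179·2440·(T − 61.6) = 0
879.81(T − 89.16) + 2239.7(T − 61.6) = 0
(879.81 + 2239.7) T = 879.81·89.16 + 2239.7·61.6
T ≈ 69.37 °C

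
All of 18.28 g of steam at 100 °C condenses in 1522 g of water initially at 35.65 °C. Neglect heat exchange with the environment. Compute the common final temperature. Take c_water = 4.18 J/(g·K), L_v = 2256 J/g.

Setting the total heat transfer to zero:
condense steam: −18.28·2256 = −41240
  condensate cools 100→T: 18.28·4.18·(T − 100) = 76.41(T − 100)
  water warms: 1522·4.18·(T − 35.65) = 6362(T − 35.65)
6438.4 T = 41240 + 7641 + 226804 = 275685
T ≈ 42.82 °C, under the boiling point, so the assumption holds.

T_f ≈ 42.8 °C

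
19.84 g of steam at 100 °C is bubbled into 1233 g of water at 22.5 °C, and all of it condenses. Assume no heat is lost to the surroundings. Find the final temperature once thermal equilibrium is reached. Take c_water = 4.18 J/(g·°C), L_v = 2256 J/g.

Energy conservation, ΣQ = 0:
condense steam: −19.84×2256 = −44759; condensed water 100 °C→T: 82.93(T − 100); water warms: 1233×4.18×(T − 22.5) = 5153.9(T − 22.5)
5236.9 T = 44759 + 8293.1 + 115964 = 169016
T ≈ 32.27 °C (< 100 °C, so full condensation is consistent).

T_f ≈ 32.3 °C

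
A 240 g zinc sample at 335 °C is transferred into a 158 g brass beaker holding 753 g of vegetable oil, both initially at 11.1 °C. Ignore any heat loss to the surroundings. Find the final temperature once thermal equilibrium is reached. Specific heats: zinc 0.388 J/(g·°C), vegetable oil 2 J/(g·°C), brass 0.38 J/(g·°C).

T_f is the heat-capacity-weighted average of the initial temperatures:
T_f = (93.12×335 + 1506×11.1 + 60.04×11.1) / (93.12 + 1506 + 60.04)
    = 48578 / 1659.2 ≈ 29.28 °C

T_f ≈ 29.3 °C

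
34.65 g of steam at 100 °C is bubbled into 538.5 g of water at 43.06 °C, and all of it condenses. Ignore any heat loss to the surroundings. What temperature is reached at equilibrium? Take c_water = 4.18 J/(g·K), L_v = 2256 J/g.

Energy balance with sensible and latent terms:
steam→water at 100 °C releases m L_v = 34.65×2256 = 78170; condensate cools 100→T: 34.65×4.18×(T − 100) = 144.84(T − 100); water warms: 538.5×4.18×(T − 43.06) = 2250.9(T − 43.06)
2395.8 T = 78170 + 14484 + 96925 = 189579
T ≈ 79.13 °C (< 100 °C, so full condensation is consistent).

T_f ≈ 79.1 °C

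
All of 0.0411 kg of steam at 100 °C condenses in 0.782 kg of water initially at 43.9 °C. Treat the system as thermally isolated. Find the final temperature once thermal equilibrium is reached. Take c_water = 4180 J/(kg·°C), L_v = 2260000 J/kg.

Conservation of energy gives ΣQ = 0:
latent heat released on condensation: 0.0411·2260000 = 92886; condensate cools 100→T: 0.0411·4180·(T − 100) = 171.8(T − 100); water warms: 0.782·4180·(T − 43.9) = 3268.8(T − 43.9)
3440.6 T = 92886 + 17180 + 143499 = 253564
T ≈ 73.70 °C (< 100 °C, so full condensation is consistent).

T_f ≈ 73.7 °C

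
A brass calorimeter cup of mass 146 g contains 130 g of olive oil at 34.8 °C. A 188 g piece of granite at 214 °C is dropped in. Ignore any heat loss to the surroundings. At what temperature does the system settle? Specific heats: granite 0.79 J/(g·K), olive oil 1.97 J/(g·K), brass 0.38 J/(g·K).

With ΣQ=0 the equilibrium temperature is the m·c-weighted mean:
T_f = (148.52*214 + 256.1*34.8 + 55.48*34.8) / (148.52 + 256.1 + 55.48)
    = 42626 / 460.1 ≈ 92.65 °C

T_f ≈ 92.6 °C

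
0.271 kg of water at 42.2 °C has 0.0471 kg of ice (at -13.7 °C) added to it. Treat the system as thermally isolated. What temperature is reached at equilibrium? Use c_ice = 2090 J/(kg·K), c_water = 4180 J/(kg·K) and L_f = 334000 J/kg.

T_f ≈ 23.1 °C

Let T be the final temperature. ΣQ_i = 0:
ice -13.7→0 °C: 0.0471·2090·13.7 = 1348.6; melt ice: 0.0471·334000 = 15731; meltwater 0→T: 0.0471·4180·T = 196.88 T; water: 1132.8(T − 42.2)
1329.7 T = 47803 − 17080 = 30723
T ≈ 23.11 °C. Since T > 0 °C, the all-ice-melts assumption holds.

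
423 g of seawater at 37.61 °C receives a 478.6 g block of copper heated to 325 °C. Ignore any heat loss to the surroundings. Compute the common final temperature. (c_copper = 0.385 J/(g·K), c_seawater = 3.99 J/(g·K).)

Taking heat into each body as positive, Σ m c ΔT = 0:
478.6×0.385×(T − 325) + 423×3.99×(T − 37.61) = 0
184.26(T − 325) + 1687.8(T − 37.61) = 0
(184.26 + 1687.8) T = 184.26×325 + 1687.8×37.61
T = 123362/1872 ≈ 65.90 °C

T_f ≈ 65.9 °C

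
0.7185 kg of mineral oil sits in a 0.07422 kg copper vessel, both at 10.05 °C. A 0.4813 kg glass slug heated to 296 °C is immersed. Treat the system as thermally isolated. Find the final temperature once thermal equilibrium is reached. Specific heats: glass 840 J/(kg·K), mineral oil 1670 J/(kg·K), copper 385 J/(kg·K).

Taking heat into each body as positive, Σ m c ΔT = 0:
0.4813×840×(T − 296) + 0.7185×1670×(T − 10.05) + 0.07422×385×(T − 10.05) = 0
404.29(T − 296) + 1199.9(T − 10.05) + 28.57(T − 10.05) = 0
1632.8 T = 132017
T ≈ 80.85 °C

T_f ≈ 80.9 °C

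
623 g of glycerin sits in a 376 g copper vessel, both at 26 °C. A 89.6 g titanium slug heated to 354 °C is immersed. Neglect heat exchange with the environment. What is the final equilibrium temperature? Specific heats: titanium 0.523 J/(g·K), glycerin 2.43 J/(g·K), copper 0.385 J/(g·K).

T_f = Σ m_i c_i T_i / Σ m_i c_i:
T_f = (46.86×354 + 1513.9×26 + 144.76×26) / (46.86 + 1513.9 + 144.76)
    = 59714 / 1705.5 ≈ 35.01 °C

T_f ≈ 35.0 °C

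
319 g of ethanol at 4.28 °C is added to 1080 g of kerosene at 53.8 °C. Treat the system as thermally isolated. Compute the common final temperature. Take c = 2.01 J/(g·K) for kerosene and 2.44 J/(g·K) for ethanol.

T_f ≈ 40.7 °C

Heat lost by the kerosene equals heat gained by the ethanol:
1080·2.01·(53.8 − T) = 319·2.44·(T − 4.28)
2170.8(53.8 − T) = 778.36(T − 4.28)
2949.2 T = 120120  ⇒  T ≈ 40.73 °C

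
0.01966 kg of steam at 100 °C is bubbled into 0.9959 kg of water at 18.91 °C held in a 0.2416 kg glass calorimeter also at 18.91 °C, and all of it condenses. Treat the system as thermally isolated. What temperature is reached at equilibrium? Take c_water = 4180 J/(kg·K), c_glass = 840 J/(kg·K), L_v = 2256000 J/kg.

Energy conservation, ΣQ = 0:
condense steam: −0.01966×2256000 = −44353; condensed water 100 °C→T: 82.18(T − 100); water warms: 0.9959×4180×(T − 18.91) = 4162.9(T − 18.91); glass cup: 0.2416×840×(T − 18.91) = 202.94(T − 18.91)
4448 T = 44353 + 8217.9 + 82557 = 135128
T ≈ 30.38 °C (< 100 °C, so full condensation is consistent).

T_f ≈ 30.4 °C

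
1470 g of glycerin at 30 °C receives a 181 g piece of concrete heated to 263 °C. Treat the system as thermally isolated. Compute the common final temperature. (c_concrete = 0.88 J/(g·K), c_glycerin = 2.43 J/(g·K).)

Energy conservation, ΣQ = 0:
181*0.88*(T − 263) + 1470*2.43*(T − 30) = 0
159.28(T − 263) + 3572.1(T − 30) = 0
(159.28 + 3572.1) T = 159.28*263 + 3572.1*30
T ≈ 39.95 °C

T_f ≈ 39.9 °C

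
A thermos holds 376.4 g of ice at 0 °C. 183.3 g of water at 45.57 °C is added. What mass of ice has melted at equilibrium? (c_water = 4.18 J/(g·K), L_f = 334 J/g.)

m_melted ≈ 105 g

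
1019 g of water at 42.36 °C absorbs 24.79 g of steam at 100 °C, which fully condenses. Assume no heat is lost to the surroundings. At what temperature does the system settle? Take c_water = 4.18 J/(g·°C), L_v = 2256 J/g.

Let T be the final temperature. ΣQ_i = 0:
latent heat released on condensation: 24.79×2256 = 55926
  condensed water 100 °C→T: 103.62(T − 100)
  water warms: 1019×4.18×(T − 42.36) = 4259.4(T − 42.36)
4363 T = 55926 + 10362 + 180429 = 246717
T ≈ 56.55 °C — below 100 °C, confirming all the steam condensed.

T_f ≈ 56.5 °C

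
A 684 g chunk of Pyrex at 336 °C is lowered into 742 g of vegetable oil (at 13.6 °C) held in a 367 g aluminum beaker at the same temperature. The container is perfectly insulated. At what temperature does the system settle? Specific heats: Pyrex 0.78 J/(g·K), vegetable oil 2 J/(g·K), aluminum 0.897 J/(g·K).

Energy conservation, ΣQ = 0:
684·0.78·(T − 336) + 742·2·(T − 13.6) + 367·0.897·(T − 13.6) = 0
533.52(T − 336) + 1484(T − 13.6) + 329.2(T − 13.6) = 0
(533.52 + 1484 + 329.2) T = 533.52·336 + 1484·13.6 + 329.2·13.6
T = 203922 / 2346.7 = 86.9 °C

T_f ≈ 86.9 °C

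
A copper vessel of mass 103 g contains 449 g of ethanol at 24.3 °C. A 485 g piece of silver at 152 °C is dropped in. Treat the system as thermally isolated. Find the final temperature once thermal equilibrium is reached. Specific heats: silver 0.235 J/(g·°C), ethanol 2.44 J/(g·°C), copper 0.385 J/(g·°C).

T_f ≈ 36.0 °C

T_f = Σ m_i c_i T_i / Σ m_i c_i:
T_f = (113.97×152 + 1095.6×24.3 + 39.66×24.3) / (113.97 + 1095.6 + 39.66)
    = 44910 / 1249.2 ≈ 35.95 °C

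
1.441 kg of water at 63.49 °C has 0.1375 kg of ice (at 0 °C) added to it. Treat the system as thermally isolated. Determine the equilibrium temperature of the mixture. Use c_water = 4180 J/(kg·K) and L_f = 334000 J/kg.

T_f ≈ 51.0 °C

Conservation of energy gives ΣQ = 0:
melt ice: 0.1375×334000 = 45925; warm the meltwater: 574.75 T; water: 6023.4(T − 63.49)
6598.1 T = 382424 − 45925 = 336499
T ≈ 51.00 °C. Since T > 0 °C, the all-ice-melts assumption holds.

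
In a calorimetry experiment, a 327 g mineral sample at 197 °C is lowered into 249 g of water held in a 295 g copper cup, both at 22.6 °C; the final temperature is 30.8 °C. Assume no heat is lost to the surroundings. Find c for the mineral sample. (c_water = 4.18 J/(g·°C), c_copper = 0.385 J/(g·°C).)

Heat gained plus heat lost sum to zero:
327·c·(30.8 − 197) + 249·4.18·(30.8 − 22.6) + 295·0.385·(30.8 − 22.6) = 0
-54347 c = -9466
c = -9466/-54347 ≈ 0.1742 J/(g·°C)

c ≈ 0.174 J/(g·°C)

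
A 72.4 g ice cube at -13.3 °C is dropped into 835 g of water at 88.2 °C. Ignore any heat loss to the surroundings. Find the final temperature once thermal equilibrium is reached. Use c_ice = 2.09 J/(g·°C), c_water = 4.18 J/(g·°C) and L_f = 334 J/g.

T_f ≈ 74.3 °C

Energy balance with sensible and latent terms:
ice -13.3→0 °C: 72.4·2.09·13.3 = 2012.5; latent heat to melt: 72.4·334 = 24182; meltwater 0→T: 72.4·4.18·T = 302.63 T; water cools: 835·4.18·(T − 88.2) = 3490.3(T − 88.2)
3792.9 T = 307844 − 26194 = 281650
T ≈ 74.26 °C — above 0 °C, consistent with complete melting.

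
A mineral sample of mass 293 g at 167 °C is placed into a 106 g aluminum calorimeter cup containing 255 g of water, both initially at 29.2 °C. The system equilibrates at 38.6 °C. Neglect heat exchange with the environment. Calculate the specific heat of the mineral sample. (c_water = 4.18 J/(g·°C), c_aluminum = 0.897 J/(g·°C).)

Heat gained plus heat lost sum to zero:
293·c·(38.6 − 167) + 255·4.18·(38.6 − 29.2) + 106·0.897·(38.6 − 29.2) = 0
-37621 c = -10913
c = -10913/-37621 ≈ 0.2901 J/(g·°C)

c ≈ 0.29 J/(g·°C)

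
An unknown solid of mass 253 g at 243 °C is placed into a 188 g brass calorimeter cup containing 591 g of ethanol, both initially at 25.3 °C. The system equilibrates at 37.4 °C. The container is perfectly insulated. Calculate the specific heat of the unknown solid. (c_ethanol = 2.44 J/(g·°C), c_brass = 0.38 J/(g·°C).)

c ≈ 0.352 J/(g·°C)

Heat gained plus heat lost sum to zero:
253×c×(37.4 − 243) + 591×2.44×(37.4 − 25.3) + 188×0.38×(37.4 − 25.3) = 0
-52017 c = -18313
c = -18313/-52017 ≈ 0.3521 J/(g·°C)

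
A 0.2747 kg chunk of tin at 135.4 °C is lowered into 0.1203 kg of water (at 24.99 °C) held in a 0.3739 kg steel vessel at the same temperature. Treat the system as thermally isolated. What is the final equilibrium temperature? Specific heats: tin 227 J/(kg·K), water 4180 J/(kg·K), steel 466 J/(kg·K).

T_f ≈ 34.3 °C

Taking heat into each body as positive, Σ m c ΔT = 0:
0.2747·227·(T − 135.4) + 0.1203·4180·(T − 24.99) + 0.3739·466·(T − 24.99) = 0
62.36(T − 135.4) + 502.85(T − 24.99) + 174.24(T − 24.99) = 0
739.45 T = 25364
T ≈ 34.30 °C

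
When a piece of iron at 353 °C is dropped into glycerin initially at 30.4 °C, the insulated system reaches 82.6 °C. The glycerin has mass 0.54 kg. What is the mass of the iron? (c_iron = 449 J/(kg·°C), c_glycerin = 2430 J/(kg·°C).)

Heat lost by the iron = heat gained by the glycerin:
m·449·(353 − 82.6) = 0.54·2430·(82.6 − 30.4)
121410 m = 68497  ⇒  m ≈ 0.5642 kg

m ≈ 0.564 kg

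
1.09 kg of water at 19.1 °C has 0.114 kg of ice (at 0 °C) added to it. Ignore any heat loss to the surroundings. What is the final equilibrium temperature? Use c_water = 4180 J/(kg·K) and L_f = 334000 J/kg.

T_f ≈ 9.7 °C

Net heat exchanged in the isolated system is zero:
latent heat to melt: 0.114·334000 = 38076
  meltwater 0→T: 0.114·4180·T = 476.52 T
  water: 4556.2(T − 19.1)
5032.7 T = 87023 − 38076 = 48947
T ≈ 9.73 °C. Since T > 0 °C, the all-ice-melts assumption holds.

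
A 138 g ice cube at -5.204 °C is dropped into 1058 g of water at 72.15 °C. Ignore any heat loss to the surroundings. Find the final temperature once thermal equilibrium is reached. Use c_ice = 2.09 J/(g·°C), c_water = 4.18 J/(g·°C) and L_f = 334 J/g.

T_f ≈ 54.3 °C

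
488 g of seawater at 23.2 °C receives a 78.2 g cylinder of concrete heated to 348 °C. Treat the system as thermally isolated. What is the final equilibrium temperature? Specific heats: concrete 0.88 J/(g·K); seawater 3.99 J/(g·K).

T_f ≈ 34.3 °C

T_f = Σ m_i c_i T_i / Σ m_i c_i:
T_f = (68.82·348 + 1947.1·23.2) / (68.82 + 1947.1)
    = 69121 / 2015.9 ≈ 34.29 °C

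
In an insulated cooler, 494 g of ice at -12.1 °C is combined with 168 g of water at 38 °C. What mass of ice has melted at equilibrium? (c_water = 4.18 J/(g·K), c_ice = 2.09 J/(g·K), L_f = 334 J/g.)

m_melted ≈ 42.5 g

Cooling the water to 0 °C releases 168·4.18·38 = 26685 J.
Of that, 494·2.09·12.1 = 12493 J goes to bring the ice to 0 °C, leaving 14192 J.
Melting all 494 g of ice would need 494·334 = 164996 J.
That's not enough to melt it all — equilibrium is at 0 °C with ice remaining.
Mass melted = 14192/334 ≈ 42.49 g.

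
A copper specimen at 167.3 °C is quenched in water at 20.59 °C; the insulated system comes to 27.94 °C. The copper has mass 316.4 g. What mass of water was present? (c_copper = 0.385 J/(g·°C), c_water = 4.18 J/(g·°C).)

m ≈ 553 g

Setting the total heat transfer to zero:
316.4·0.385·(27.94 − 167.3) + m·4.18·(27.94 − 20.59) = 0
30.72 m = 16976
m = 16976/30.72 ≈ 552.6 g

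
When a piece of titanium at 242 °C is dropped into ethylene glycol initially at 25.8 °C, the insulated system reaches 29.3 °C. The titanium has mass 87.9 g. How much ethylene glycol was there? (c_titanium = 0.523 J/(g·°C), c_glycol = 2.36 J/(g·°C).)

Let T be the final temperature. ΣQ_i = 0:
87.9·0.523·(29.3 − 242) + m·2.36·(29.3 − 25.8) = 0
8.26 m = 9778.2
m = 9778.2/8.26 ≈ 1184 g

m ≈ 1180 g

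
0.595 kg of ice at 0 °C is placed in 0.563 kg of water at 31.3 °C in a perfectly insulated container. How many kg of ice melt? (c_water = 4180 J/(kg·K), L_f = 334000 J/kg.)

m_melted ≈ 0.221 kg

Water can give up m c ΔT = 0.563×4180×31.3 = 73660 J before reaching 0 °C.
To melt every bit of ice: 0.595×334000 = 198730 J.
73660 J < 198730 J, so only part of the ice melts and the system sits at 0 °C.
Mass melted = 73660/334000 ≈ 0.2205 kg.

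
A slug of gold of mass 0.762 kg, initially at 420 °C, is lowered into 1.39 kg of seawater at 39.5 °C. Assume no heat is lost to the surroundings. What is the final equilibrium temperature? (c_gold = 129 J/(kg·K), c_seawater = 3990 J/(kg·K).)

T_f ≈ 46.1 °C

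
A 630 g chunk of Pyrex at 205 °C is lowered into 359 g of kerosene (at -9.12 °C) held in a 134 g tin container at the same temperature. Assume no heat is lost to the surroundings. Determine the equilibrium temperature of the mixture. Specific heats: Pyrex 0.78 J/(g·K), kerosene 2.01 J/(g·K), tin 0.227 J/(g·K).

Setting the total heat transfer to zero:
630·0.78·(T − 205) + 359·2.01·(T − (-9.12)) + 134·0.227·(T − (-9.12)) = 0
(491.4 + 721.59 + 30.42) T = 491.4·205 + 721.59·(-9.12) + 30.42·(-9.12)
T = 93879/1243.4 ≈ 75.50 °C

T_f ≈ 75.5 °C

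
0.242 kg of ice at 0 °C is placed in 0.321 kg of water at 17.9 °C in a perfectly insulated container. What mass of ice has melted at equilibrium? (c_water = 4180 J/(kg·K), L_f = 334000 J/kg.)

m_melted ≈ 0.0719 kg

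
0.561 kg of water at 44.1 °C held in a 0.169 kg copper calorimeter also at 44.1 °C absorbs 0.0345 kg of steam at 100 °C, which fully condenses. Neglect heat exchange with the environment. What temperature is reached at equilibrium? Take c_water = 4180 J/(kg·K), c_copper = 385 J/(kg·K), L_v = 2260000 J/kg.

T_f ≈ 77.8 °C

Energy balance with sensible and latent terms:
latent heat released on condensation: 0.0345·2260000 = 77970; condensed water 100 °C→T: 144.21(T − 100); water warms: 0.561·4180·(T − 44.1) = 2345(T − 44.1); copper cup: 0.169·385·(T − 44.1) = 65.06(T − 44.1)
2554.3 T = 77970 + 14421 + 106283 = 198674
T ≈ 77.78 °C — below 100 °C, confirming all the steam condensed.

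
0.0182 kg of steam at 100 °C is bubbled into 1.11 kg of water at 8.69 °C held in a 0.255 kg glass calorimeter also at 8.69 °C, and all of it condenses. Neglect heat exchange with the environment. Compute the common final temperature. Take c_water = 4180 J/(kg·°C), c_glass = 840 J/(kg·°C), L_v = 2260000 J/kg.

T_f ≈ 18.4 °C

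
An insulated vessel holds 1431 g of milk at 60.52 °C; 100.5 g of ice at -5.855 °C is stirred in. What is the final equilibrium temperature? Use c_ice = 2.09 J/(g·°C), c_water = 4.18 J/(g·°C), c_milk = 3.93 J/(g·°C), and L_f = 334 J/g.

Heat gained plus heat lost sum to zero:
warm ice to 0 °C: 100.5·2.09·(0 − (-5.855)) = 1229.8; latent heat to melt: 100.5·334 = 33567; warm the meltwater: 420.09 T; milk: 5623.8(T − 60.52)
6043.9 T = 340354 − 34797 = 305557
T ≈ 50.56 °C. Since T > 0 °C, the all-ice-melts assumption holds.

T_f ≈ 50.6 °C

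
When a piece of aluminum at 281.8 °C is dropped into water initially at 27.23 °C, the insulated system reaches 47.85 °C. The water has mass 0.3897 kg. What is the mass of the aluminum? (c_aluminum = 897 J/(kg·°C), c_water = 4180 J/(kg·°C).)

Taking heat into each body as positive, Σ m c ΔT = 0:
m·897·(47.85 − 281.8) + 0.3897·4180·(47.85 − 27.23) = 0
-209853 m = -33589
m = -33589/-209853 ≈ 0.1601 kg

m ≈ 0.16 kg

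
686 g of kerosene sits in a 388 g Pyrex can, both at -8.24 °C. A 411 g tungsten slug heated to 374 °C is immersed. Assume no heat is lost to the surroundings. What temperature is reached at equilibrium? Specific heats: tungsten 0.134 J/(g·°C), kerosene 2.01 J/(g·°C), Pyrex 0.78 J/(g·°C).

T_f is the heat-capacity-weighted average of the initial temperatures:
T_f = (55.07×374 + 1378.9×(-8.24) + 302.64×(-8.24)) / (55.07 + 1378.9 + 302.64)
    = 6742.1 / 1736.6 ≈ 3.88 °C

T_f ≈ 3.9 °C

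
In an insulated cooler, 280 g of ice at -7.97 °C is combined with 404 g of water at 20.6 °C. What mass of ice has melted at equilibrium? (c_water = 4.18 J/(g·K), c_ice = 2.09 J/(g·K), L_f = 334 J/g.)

m_melted ≈ 90.2 g

Cooling the water to 0 °C releases 404×4.18×20.6 = 34788 J.
Of that, 280×2.09×7.97 = 4664 J goes to bring the ice to 0 °C, leaving 30124 J.
Fully melting the ice requires m_ice L_f = 280×334 = 93520 J.
Since 30124 < 93520 J, not all the ice melts; equilibrium is at 0 °C.
Mass melted = 30124/334 ≈ 90.19 g.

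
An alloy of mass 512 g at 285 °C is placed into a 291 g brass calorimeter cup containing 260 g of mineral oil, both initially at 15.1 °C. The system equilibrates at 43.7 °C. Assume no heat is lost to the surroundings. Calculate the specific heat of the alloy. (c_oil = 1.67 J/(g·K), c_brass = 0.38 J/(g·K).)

Setting the total heat transfer to zero:
512×c×(43.7 − 285) + 260×1.67×(43.7 − 15.1) + 291×0.38×(43.7 − 15.1) = 0
-123546 c = -15581
c = -15581/-123546 ≈ 0.1261 J/(g·K)

c ≈ 0.126 J/(g·K)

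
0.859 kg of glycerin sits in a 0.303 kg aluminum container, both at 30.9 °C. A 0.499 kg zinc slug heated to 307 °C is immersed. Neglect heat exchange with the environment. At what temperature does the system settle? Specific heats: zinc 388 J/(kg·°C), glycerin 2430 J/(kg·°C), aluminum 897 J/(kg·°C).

T_f ≈ 51.8 °C

Net heat exchanged in the isolated system is zero:
0.499×388×(T − 307) + 0.859×2430×(T − 30.9) + 0.303×897×(T − 30.9) = 0
193.61(T − 307) + 2087.4(T − 30.9) + 271.79(T − 30.9) = 0
(193.61 + 2087.4 + 271.79) T = 193.61×307 + 2087.4×30.9 + 271.79×30.9
T = 132337 / 2552.8 = 51.8 °C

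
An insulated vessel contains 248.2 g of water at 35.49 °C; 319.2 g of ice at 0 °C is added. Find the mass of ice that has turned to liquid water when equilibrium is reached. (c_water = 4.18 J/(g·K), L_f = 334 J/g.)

m_melted ≈ 110 g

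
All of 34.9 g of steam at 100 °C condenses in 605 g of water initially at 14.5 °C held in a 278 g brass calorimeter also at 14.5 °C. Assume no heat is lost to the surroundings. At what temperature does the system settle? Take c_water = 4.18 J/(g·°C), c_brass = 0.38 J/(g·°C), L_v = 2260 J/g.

Conservation of energy gives ΣQ = 0:
steam→water at 100 °C releases m L_v = 34.9·2260 = 78874
  condensate cools 100→T: 34.9·4.18·(T − 100) = 145.88(T − 100)
  original water: 2528.9(T − 14.5)
  cup: 105.64(T − 14.5)
2780.4 T = 78874 + 14588 + 38201 = 131663
T ≈ 47.35 °C — below 100 °C, confirming all the steam condensed.

T_f ≈ 47.4 °C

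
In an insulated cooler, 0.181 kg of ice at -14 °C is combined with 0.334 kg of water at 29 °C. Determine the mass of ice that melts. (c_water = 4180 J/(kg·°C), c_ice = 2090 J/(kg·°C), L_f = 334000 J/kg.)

m_melted ≈ 0.105 kg

Cooling the water to 0 °C releases 0.334·4180·29 = 40487 J.
Warming the ice to 0 °C takes 0.181·2090·14 = 5296.1 J, leaving 35191 J for melting.
To melt every bit of ice: 0.181·334000 = 60454 J.
35191 J < 60454 J, so only part of the ice melts and the system sits at 0 °C.
m_melted·334000 = 35191  ⇒  m_melted ≈ 0.1054 kg.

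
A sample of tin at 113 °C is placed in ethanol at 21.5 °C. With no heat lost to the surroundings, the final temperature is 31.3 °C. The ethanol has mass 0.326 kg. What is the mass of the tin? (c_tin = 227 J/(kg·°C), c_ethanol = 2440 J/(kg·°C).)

m ≈ 0.42 kg

Heat gained plus heat lost sum to zero:
m·227·(31.3 − 113) + 0.326·2440·(31.3 − 21.5) = 0
-18546 m = -7795.3
m = -7795.3/-18546 ≈ 0.4203 kg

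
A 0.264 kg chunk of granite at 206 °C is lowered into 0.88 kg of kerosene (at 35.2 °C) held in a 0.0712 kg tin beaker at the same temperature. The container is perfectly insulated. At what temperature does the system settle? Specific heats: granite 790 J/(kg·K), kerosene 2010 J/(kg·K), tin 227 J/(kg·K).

Energy conservation, ΣQ = 0:
0.264*790*(T − 206) + 0.88*2010*(T − 35.2) + 0.0712*227*(T − 35.2) = 0
208.56(T − 206) + 1768.8(T − 35.2) + 16.16(T − 35.2) = 0
1993.5 T = 105794
T = 105794 / 1993.5 = 53.1 °C

T_f ≈ 53.1 °C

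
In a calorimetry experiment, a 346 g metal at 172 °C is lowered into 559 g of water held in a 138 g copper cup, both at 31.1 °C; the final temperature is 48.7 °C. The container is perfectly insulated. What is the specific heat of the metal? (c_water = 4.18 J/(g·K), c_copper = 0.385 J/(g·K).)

Let T be the final temperature. ΣQ_i = 0:
346·c·(48.7 − 172) + 559·4.18·(48.7 − 31.1) + 138·0.385·(48.7 − 31.1) = 0
-42662 c = -42060
c = -42060/-42662 ≈ 0.9859 J/(g·K)

c ≈ 0.986 J/(g·K)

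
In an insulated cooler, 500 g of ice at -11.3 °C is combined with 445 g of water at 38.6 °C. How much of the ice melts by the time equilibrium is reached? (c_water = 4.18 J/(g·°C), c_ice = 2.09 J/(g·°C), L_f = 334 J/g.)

m_melted ≈ 180 g

Cooling the water to 0 °C releases 445×4.18×38.6 = 71800 J.
Of that, 500×2.09×11.3 = 11808 J goes to bring the ice to 0 °C, leaving 59991 J.
Melting all 500 g of ice would need 500×334 = 167000 J.
That's not enough to melt it all — equilibrium is at 0 °C with ice remaining.
m_melted×334 = 59991  ⇒  m_melted ≈ 179.6 g.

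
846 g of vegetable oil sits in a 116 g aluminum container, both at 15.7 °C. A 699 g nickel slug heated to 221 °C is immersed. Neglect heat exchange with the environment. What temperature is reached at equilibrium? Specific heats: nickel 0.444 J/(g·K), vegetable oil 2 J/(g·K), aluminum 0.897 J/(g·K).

With ΣQ=0 the equilibrium temperature is the m·c-weighted mean:
T_f = (310.36×221 + 1692×15.7 + 104.05×15.7) / (310.36 + 1692 + 104.05)
    = 96787 / 2106.4 ≈ 45.95 °C

T_f ≈ 45.9 °C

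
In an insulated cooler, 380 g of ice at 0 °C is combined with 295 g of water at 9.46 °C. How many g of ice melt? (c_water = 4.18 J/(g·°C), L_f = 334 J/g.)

Water can give up m c ΔT = 295·4.18·9.46 = 11665 J before reaching 0 °C.
Fully melting the ice requires m_ice L_f = 380·334 = 126920 J.
11665 J < 126920 J, so only part of the ice melts and the system sits at 0 °C.
m_melt = 11665 / L_f = 34.93 g.

m_melted ≈ 34.9 g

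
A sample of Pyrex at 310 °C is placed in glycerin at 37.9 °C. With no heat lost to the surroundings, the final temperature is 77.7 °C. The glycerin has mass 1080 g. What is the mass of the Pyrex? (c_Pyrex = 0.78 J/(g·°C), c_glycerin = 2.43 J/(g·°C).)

m ≈ 576 g

Heat lost by the Pyrex = heat gained by the glycerin:
m×0.78×(310 − 77.7) = 1080×2.43×(77.7 − 37.9)
181.19 m = 104451  ⇒  m ≈ 576.5 g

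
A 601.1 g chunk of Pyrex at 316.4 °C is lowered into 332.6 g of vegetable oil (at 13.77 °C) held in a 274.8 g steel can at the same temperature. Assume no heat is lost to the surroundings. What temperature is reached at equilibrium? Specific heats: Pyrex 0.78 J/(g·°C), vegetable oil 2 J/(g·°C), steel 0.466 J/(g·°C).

Taking heat into each body as positive, Σ m c ΔT = 0:
601.1×0.78×(T − 316.4) + 332.6×2×(T − 13.77) + 274.8×0.466×(T − 13.77) = 0
468.86(T − 316.4) + 665.2(T − 13.77) + 128.06(T − 13.77) = 0
(468.86 + 665.2 + 128.06) T = 468.86×316.4 + 665.2×13.77 + 128.06×13.77
T ≈ 126.19 °C

T_f ≈ 126.2 °C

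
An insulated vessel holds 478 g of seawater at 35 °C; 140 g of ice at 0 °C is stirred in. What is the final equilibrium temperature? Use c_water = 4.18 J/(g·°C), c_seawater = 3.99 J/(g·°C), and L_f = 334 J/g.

T_f ≈ 8.0 °C

Energy balance with sensible and latent terms:
latent heat to melt: 140·334 = 46760; meltwater 0→T: 140·4.18·T = 585.2 T; seawater cools: 478·3.99·(T − 35) = 1907.2(T − 35)
2492.4 T = 66753 − 46760 = 19993
T ≈ 8.02 °C (positive, so assuming full melt was valid).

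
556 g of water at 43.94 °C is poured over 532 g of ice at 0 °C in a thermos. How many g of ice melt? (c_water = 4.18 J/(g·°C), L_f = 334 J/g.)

Cooling the water to 0 °C releases 556×4.18×43.94 = 102120 J.
Melting all 532 g of ice would need 532×334 = 177688 J.
That's not enough to melt it all — equilibrium is at 0 °C with ice remaining.
Mass melted = 102120/334 ≈ 305.7 g.

m_melted ≈ 306 g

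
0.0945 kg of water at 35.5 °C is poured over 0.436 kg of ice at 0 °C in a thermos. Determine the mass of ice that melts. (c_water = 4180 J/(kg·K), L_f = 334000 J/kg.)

m_melted ≈ 0.042 kg

Cooling the water to 0 °C releases 0.0945×4180×35.5 = 14023 J.
Melting all 0.436 kg of ice would need 0.436×334000 = 145624 J.
14023 J < 145624 J, so only part of the ice melts and the system sits at 0 °C.
Mass melted = 14023/334000 ≈ 0.04198 kg.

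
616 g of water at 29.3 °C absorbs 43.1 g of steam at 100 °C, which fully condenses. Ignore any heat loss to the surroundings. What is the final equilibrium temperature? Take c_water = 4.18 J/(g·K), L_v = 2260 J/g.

T_f ≈ 69.3 °C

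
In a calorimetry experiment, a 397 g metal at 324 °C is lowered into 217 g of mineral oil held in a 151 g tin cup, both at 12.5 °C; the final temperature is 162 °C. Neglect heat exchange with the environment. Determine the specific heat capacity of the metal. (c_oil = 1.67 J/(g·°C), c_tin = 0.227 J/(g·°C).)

c ≈ 0.922 J/(g·°C)

Setting the total heat transfer to zero:
397·c·(162 − 324) + 217·1.67·(162 − 12.5) + 151·0.227·(162 − 12.5) = 0
-64314 c = -59302
c = -59302/-64314 ≈ 0.9221 J/(g·°C)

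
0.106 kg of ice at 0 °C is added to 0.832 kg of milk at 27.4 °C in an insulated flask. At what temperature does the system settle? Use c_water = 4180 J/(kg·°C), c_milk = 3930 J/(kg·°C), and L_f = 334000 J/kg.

T_f ≈ 14.6 °C

Setting the total heat transfer to zero:
latent heat to melt: 0.106×334000 = 35404
  meltwater 0→T: 0.106×4180×T = 443.08 T
  milk cools: 0.832×3930×(T − 27.4) = 3269.8(T − 27.4)
3712.8 T = 89591 − 35404 = 54187
T ≈ 14.59 °C. Since T > 0 °C, the all-ice-melts assumption holds.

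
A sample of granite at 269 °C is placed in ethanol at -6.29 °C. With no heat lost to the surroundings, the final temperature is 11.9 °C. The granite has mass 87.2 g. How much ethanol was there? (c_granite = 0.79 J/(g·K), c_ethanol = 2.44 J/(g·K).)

Heat lost by the granite = heat gained by the ethanol:
87.2·0.79·(269 − 11.9) = m·2.44·(11.9 − (-6.29))
44.38 m = 17711  ⇒  m ≈ 399 g

m ≈ 399 g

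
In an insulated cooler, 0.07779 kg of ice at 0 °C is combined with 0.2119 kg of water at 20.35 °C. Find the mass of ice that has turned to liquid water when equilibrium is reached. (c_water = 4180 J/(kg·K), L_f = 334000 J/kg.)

Cooling the water to 0 °C releases 0.2119×4180×20.35 = 18025 J.
Melting all 0.07779 kg of ice would need 0.07779×334000 = 25982 J.
That's not enough to melt it all — equilibrium is at 0 °C with ice remaining.
Mass melted = 18025/334000 ≈ 0.05397 kg.

m_melted ≈ 0.054 kg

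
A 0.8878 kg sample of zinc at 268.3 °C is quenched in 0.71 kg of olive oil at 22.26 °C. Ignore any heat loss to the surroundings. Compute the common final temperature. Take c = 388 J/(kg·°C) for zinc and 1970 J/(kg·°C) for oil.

T_f ≈ 70.9 °C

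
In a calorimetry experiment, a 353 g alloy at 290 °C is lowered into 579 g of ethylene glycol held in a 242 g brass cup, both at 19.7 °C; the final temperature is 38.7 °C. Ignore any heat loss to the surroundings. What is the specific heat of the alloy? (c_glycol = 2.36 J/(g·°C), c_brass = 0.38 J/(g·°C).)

c ≈ 0.312 J/(g·°C)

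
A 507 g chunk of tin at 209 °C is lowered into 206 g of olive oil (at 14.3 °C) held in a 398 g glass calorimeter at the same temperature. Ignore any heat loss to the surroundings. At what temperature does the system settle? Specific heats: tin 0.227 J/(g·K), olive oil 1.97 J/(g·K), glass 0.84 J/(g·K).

T_f is the heat-capacity-weighted average of the initial temperatures:
T_f = (115.09·209 + 405.82·14.3 + 334.32·14.3) / (115.09 + 405.82 + 334.32)
    = 34638 / 855.23 ≈ 40.50 °C

T_f ≈ 40.5 °C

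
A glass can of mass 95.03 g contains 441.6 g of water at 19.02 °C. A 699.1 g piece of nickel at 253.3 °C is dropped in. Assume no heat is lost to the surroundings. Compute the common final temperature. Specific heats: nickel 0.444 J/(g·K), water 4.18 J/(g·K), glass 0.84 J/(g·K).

T_f ≈ 51.5 °C

Heat gained plus heat lost sum to zero:
699.1×0.444×(T − 253.3) + 441.6×4.18×(T − 19.02) + 95.03×0.84×(T − 19.02) = 0
310.4(T − 253.3) + 1845.9(T − 19.02) + 79.83(T − 19.02) = 0
(310.4 + 1845.9 + 79.83) T = 310.4×253.3 + 1845.9×19.02 + 79.83×19.02
T = 115251 / 2236.1 = 51.5 °C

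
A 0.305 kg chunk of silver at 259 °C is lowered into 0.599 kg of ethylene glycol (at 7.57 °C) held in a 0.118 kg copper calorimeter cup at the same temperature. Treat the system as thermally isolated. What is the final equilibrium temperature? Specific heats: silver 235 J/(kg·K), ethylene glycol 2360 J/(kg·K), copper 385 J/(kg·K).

T_f ≈ 19.3 °C

T_f = Σ m_i c_i T_i / Σ m_i c_i:
T_f = (71.67·259 + 1413.6·7.57 + 45.43·7.57) / (71.67 + 1413.6 + 45.43)
    = 29609 / 1530.7 ≈ 19.34 °C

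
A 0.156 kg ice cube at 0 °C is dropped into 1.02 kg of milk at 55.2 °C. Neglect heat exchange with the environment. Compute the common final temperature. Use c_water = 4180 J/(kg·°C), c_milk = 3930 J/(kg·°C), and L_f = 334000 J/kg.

Setting the total heat transfer to zero:
fusion: m_ice L_f = 0.156·334000 = 52104
  warm the meltwater: 652.08 T
  milk: 4008.6(T − 55.2)
4660.7 T = 221275 − 52104 = 169171
T ≈ 36.30 °C — above 0 °C, consistent with complete melting.

T_f ≈ 36.3 °C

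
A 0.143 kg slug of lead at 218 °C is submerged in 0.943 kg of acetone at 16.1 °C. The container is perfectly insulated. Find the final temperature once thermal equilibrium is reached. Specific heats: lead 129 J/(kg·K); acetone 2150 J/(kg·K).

T_f ≈ 17.9 °C

Heat gained plus heat lost sum to zero:
0.143×129×(T − 218) + 0.943×2150×(T − 16.1) = 0
2045.9 T = 36663
T = 36663 / 2045.9 = 17.9 °C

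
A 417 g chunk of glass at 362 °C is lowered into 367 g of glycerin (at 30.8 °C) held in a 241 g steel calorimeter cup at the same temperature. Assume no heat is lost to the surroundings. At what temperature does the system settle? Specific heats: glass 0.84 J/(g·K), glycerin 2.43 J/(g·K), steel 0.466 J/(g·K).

Taking heat into each body as positive, Σ m c ΔT = 0:
417·0.84·(T − 362) + 367·2.43·(T − 30.8) + 241·0.466·(T − 30.8) = 0
350.28(T − 362) + 891.81(T − 30.8) + 112.31(T − 30.8) = 0
(350.28 + 891.81 + 112.31) T = 350.28·362 + 891.81·30.8 + 112.31·30.8
T = 157728 / 1354.4 = 116 °C

T_f ≈ 116.5 °C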